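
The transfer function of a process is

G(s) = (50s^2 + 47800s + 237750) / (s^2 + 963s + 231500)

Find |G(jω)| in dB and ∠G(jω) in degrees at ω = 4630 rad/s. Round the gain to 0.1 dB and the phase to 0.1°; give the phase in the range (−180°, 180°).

Substitute s = j4630:
Numerator: 50(j4630)^2 + 47800(j4630) + 237750 = -1071607250 + j221314000
Denominator: (j4630)^2 + 963(j4630) + 231500 = -21205400 + j4458690
|N| = √(1071607250² + 221314000²) ≈ 1.0942e+09, ∠N ≈ 168.33°
|D| = √(21205400² + 4458690²) ≈ 2.1669e+07, ∠D ≈ 168.13°
|G| = 1.0942e+09 / 2.1669e+07 ≈ 50.496
Gain = 20 log₁₀(50.496) ≈ 34.07 dB
∠G = 168.33° − 168.13° = 0.20°

34.1 dB, 0.2°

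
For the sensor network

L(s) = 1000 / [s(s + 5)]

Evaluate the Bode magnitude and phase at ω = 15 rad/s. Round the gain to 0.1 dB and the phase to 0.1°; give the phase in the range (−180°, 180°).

At s = jω = j15:
pole (s+5): 5 + j15 → |·| = √(5²+15²) = √250 ≈ 15.811, ∠ = arctan(15/5) ≈ 71.57°
pole at origin: |s| = 15, ∠ = 90.00° (in denominator)
|L| = 1000 / 237.16 ≈ 4.2166
Gain = 20 log₁₀(4.2166) ≈ 12.50 dB
∠L = 0.00° − 161.57° = -161.57°

12.5 dB, -161.6°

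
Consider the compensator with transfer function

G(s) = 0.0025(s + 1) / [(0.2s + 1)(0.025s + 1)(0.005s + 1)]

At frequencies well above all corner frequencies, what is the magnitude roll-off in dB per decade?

-40 dB/decade

Each pole contributes −20 dB/decade at high frequency; each zero contributes +20 dB/decade.
Net: 1 zero(s) − 3 pole(s) → -40 dB/decade.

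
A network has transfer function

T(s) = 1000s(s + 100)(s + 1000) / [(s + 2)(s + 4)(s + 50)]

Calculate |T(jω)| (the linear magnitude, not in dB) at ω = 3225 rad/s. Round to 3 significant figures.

1.05e+03

At s = jω = j3225:
zero (s+100): 100 + j3225 → |·| = √(100²+3225²) = √10410625 ≈ 3226.6, ∠ = arctan(3225/100) ≈ 88.22°
zero (s+1000): 1000 + j3225 → |·| = √(1000²+3225²) = √11400625 ≈ 3376.5, ∠ = arctan(3225/1000) ≈ 72.77°
zero at origin: s = j3225 → |·| = 3225, ∠ = 90.00°
pole (s+2): 2 + j3225 → |·| = √(2²+3225²) = √10400629 ≈ 3225, ∠ = arctan(3225/2) ≈ 89.96°
pole (s+4): 4 + j3225 → |·| = √(4²+3225²) = √10400641 ≈ 3225, ∠ = arctan(3225/4) ≈ 89.93°
pole (s+50): 50 + j3225 → |·| = √(50²+3225²) = √10403125 ≈ 3225.4, ∠ = arctan(3225/50) ≈ 89.11°
|T| = 1000 · 3.5135e+10 / 3.3546e+10 ≈ 1047.4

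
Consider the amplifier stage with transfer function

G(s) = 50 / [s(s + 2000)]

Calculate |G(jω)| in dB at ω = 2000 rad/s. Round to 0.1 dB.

At s = jω = j2000:
pole (s+2000): 2000 + j2000 → |·| = √(2000²+2000²) = √8000000 ≈ 2828.4, ∠ = arctan(2000/2000) ≈ 45.00°
pole at origin: |s| = 2000, ∠ = 90.00° (in denominator)
|G| = 50 / 5.6568e+06 ≈ 8.8389e-06
Gain = 20 log₁₀(8.8389e-06) ≈ -101.07 dB

-101.1 dB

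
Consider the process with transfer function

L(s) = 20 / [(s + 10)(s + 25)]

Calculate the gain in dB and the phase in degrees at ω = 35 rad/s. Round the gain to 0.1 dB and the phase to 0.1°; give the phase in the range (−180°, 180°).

-37.9 dB, -128.5°

At s = jω = j35:
pole (s+10): 10 + j35 → |·| = √(10²+35²) = √1325 ≈ 36.401, ∠ = arctan(35/10) ≈ 74.05°
pole (s+25): 25 + j35 → |·| = √(25²+35²) = √1850 ≈ 43.012, ∠ = arctan(35/25) ≈ 54.46°
|L| = 20 / 1565.7 ≈ 0.012774
Gain = 20 log₁₀(0.012774) ≈ -37.87 dB
∠L = 0.00° − 128.51° = -128.51°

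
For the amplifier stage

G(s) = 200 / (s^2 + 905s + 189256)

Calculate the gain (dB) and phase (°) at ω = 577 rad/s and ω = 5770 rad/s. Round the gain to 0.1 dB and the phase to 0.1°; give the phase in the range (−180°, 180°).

ω = 577: -68.7 dB, -105.4°; ω = 5770: -104.5 dB, -171.0°

Substitute s = j577:
Numerator: 200 = 200 + j0
Denominator: (j577)^2 + 905(j577) + 189256 = -143673 + j522185
|N| = √(200² + 0²) ≈ 200, ∠N ≈ 0.00°
|D| = √(143673² + 522185²) ≈ 5.4159e+05, ∠D ≈ 105.38°
|G| = 200 / 5.4159e+05 ≈ 0.00036928
Gain = 20 log₁₀(0.00036928) ≈ -68.65 dB
∠G = 0.00° − 105.38° = -105.38°

Substitute s = j5770:
Numerator: 200 = 200 + j0
Denominator: (j5770)^2 + 905(j5770) + 189256 = -33103644 + j5221850
|N| = √(200² + 0²) ≈ 200, ∠N ≈ 0.00°
|D| = √(33103644² + 5221850²) ≈ 3.3513e+07, ∠D ≈ 171.04°
|G| = 200 / 3.3513e+07 ≈ 5.9678e-06
Gain = 20 log₁₀(5.9678e-06) ≈ -104.48 dB
∠G = 0.00° − 171.04° = -171.04°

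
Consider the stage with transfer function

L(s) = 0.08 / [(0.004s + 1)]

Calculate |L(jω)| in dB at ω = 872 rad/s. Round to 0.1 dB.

At ω = 872 rad/s:
pole (1 + j872·0.004) = 1 + j3.488 → |·| ≈ 3.6285, ∠ ≈ 74.00°
|L| = 0.08 · 1 / (3.6285) ≈ 0.022048
Gain = 20 log₁₀(0.022048) ≈ -33.13 dB

-33.1 dB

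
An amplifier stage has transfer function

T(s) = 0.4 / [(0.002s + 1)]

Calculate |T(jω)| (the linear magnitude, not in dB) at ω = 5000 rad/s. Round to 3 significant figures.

At ω = 5000 rad/s:
pole (1 + j5000·0.002) = 1 + j10 → |·| ≈ 10.05, ∠ ≈ 84.29°
|T| = 0.4 · 1 / (10.05) ≈ 0.039801

0.0398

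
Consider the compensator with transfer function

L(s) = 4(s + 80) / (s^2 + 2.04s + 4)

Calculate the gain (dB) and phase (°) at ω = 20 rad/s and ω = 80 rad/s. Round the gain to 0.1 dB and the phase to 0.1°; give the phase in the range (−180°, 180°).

At s = jω = j20:
zero (s+80): 80 + j20 → |·| = √(80²+20²) = √6800 ≈ 82.462, ∠ = arctan(20/80) ≈ 14.04°
quadratic: (j20)² + 2.04·j20 + 4 = -396 + j40.8 → |·| ≈ 398.1, ∠ ≈ 174.12°
|L| = 4 · 82.462 / 398.1 ≈ 0.82856
Gain = 20 log₁₀(0.82856) ≈ -1.63 dB
∠L = 14.04° − 174.12° = -160.08°

At s = jω = j80:
zero (s+80): 80 + j80 → |·| = √(80²+80²) = √12800 ≈ 113.14, ∠ = arctan(80/80) ≈ 45.00°
quadratic: (j80)² + 2.04·j80 + 4 = -6396 + j163.2 → |·| ≈ 6398.1, ∠ ≈ 178.54°
|L| = 4 · 113.14 / 6398.1 ≈ 0.070733
Gain = 20 log₁₀(0.070733) ≈ -23.01 dB
∠L = 45.00° − 178.54° = -133.54°

ω = 20: -1.6 dB, -160.1°; ω = 80: -23.0 dB, -133.5°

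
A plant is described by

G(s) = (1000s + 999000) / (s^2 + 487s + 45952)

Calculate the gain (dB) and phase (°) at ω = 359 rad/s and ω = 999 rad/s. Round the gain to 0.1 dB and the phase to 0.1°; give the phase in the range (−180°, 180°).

Substitute s = j359:
Numerator: 1000(j359) + 999000 = 999000 + j359000
Denominator: (j359)^2 + 487(j359) + 45952 = -82929 + j174833
|N| = √(999000² + 359000²) ≈ 1.0615e+06, ∠N ≈ 19.77°
|D| = √(82929² + 174833²) ≈ 1.935e+05, ∠D ≈ 115.38°
|G| = 1.0615e+06 / 1.935e+05 ≈ 5.4858
Gain = 20 log₁₀(5.4858) ≈ 14.78 dB
∠G = 19.77° − 115.38° = -95.61°

Substitute s = j999:
Numerator: 1000(j999) + 999000 = 999000 + j999000
Denominator: (j999)^2 + 487(j999) + 45952 = -952049 + j486513
|N| = √(999000² + 999000²) ≈ 1.4128e+06, ∠N ≈ 45.00°
|D| = √(952049² + 486513²) ≈ 1.0692e+06, ∠D ≈ 152.93°
|G| = 1.4128e+06 / 1.0692e+06 ≈ 1.3214
Gain = 20 log₁₀(1.3214) ≈ 2.42 dB
∠G = 45.00° − 152.93° = -107.93°

ω = 359: 14.8 dB, -95.6°; ω = 999: 2.4 dB, -107.9°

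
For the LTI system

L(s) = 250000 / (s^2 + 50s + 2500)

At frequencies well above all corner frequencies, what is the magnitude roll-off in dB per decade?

-40 dB/decade

Each pole contributes −20 dB/decade at high frequency; each zero contributes +20 dB/decade.
Net: 0 zero(s) − 2 pole(s) → -40 dB/decade.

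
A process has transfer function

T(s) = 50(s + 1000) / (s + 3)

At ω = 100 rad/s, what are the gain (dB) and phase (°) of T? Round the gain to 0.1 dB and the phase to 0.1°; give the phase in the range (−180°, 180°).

At s = jω = j100:
zero (s+1000): 1000 + j100 → |·| = √(1000²+100²) = √1010000 ≈ 1005, ∠ = arctan(100/1000) ≈ 5.71°
pole (s+3): 3 + j100 → |·| = √(3²+100²) = √10009 ≈ 100.04, ∠ = arctan(100/3) ≈ 88.28°
|T| = 50 · 1005 / 100.04 ≈ 502.3
Gain = 20 log₁₀(502.3) ≈ 54.02 dB
∠T = 5.71° − 88.28° = -82.57°

54.0 dB, -82.6°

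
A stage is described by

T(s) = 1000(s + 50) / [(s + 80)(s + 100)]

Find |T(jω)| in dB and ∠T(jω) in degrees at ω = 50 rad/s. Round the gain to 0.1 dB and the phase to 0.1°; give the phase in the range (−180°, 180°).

16.5 dB, -13.6°

At s = jω = j50:
zero (s+50): 50 + j50 → |·| = √(50²+50²) = √5000 ≈ 70.711, ∠ = arctan(50/50) ≈ 45.00°
pole (s+80): 80 + j50 → |·| = √(80²+50²) = √8900 ≈ 94.34, ∠ = arctan(50/80) ≈ 32.01°
pole (s+100): 100 + j50 → |·| = √(100²+50²) = √12500 ≈ 111.8, ∠ = arctan(50/100) ≈ 26.57°
|T| = 1000 · 70.711 / 10547 ≈ 6.7044
Gain = 20 log₁₀(6.7044) ≈ 16.53 dB
∠T = 45.00° − 58.58° = -13.58°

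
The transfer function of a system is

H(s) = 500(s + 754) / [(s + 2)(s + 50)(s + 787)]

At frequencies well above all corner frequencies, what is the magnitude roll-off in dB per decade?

Each pole contributes −20 dB/decade at high frequency; each zero contributes +20 dB/decade.
Net: 1 zero(s) − 3 pole(s) → -40 dB/decade.

-40 dB/decade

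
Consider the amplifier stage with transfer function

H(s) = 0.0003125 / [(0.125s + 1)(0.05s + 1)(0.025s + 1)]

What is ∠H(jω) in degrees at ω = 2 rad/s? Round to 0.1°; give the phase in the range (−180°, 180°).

At ω = 2 rad/s:
pole (1 + j2·0.125) = 1 + j0.25 → |·| ≈ 1.0308, ∠ ≈ 14.04°
pole (1 + j2·0.05) = 1 + j0.1 → |·| ≈ 1.005, ∠ ≈ 5.71°
pole (1 + j2·0.025) = 1 + j0.05 → |·| ≈ 1.0012, ∠ ≈ 2.86°
∠H = (0°) − (14.04° + 5.71° + 2.86°) = -22.61°

-22.6°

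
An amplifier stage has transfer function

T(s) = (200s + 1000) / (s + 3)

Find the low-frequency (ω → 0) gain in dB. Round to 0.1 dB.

50.5 dB

T(0) = 1000 / 3 ≈ 333.33
20 log₁₀(333.33) ≈ 50.46 dB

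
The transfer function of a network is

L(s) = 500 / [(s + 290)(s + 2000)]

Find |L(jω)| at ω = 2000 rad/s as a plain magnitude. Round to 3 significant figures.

At s = jω = j2000:
pole (s+290): 290 + j2000 → |·| = √(290²+2000²) = √4084100 ≈ 2020.9, ∠ = arctan(2000/290) ≈ 81.75°
pole (s+2000): 2000 + j2000 → |·| = √(2000²+2000²) = √8000000 ≈ 2828.4, ∠ = arctan(2000/2000) ≈ 45.00°
|L| = 500 / 5.7159e+06 ≈ 8.7475e-05

8.75e-05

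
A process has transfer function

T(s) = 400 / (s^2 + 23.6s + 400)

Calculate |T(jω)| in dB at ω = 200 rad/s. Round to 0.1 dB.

-40.0 dB

At s = jω = j200:
quadratic: (j200)² + 23.6·j200 + 400 = -39600 + j4720 → |·| ≈ 39880, ∠ ≈ 173.20°
|T| = 400 / 39880 ≈ 0.01003
Gain = 20 log₁₀(0.01003) ≈ -39.97 dB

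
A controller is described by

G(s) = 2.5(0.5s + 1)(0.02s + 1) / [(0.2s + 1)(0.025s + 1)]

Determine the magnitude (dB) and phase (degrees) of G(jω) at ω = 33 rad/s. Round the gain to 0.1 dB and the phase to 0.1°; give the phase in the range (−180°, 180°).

At ω = 33 rad/s:
zero (1 + j33·0.5) = 1 + j16.5 → |·| ≈ 16.53, ∠ ≈ 86.53°
zero (1 + j33·0.02) = 1 + j0.66 → |·| ≈ 1.1982, ∠ ≈ 33.42°
pole (1 + j33·0.2) = 1 + j6.6 → |·| ≈ 6.6753, ∠ ≈ 81.38°
pole (1 + j33·0.025) = 1 + j0.825 → |·| ≈ 1.2964, ∠ ≈ 39.52°
|G| = 2.5 · 16.53 · 1.1982 / (6.6753 · 1.2964) ≈ 5.7218
Gain = 20 log₁₀(5.7218) ≈ 15.15 dB
∠G = (86.53° + 33.42°) − (81.38° + 39.52°) = -0.95°

15.2 dB, -1.0°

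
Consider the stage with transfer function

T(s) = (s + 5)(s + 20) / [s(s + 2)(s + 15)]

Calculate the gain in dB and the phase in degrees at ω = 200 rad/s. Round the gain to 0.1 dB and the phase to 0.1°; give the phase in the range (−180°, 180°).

At s = jω = j200:
zero (s+5): 5 + j200 → |·| = √(5²+200²) = √40025 ≈ 200.06, ∠ = arctan(200/5) ≈ 88.57°
zero (s+20): 20 + j200 → |·| = √(20²+200²) = √40400 ≈ 201, ∠ = arctan(200/20) ≈ 84.29°
pole (s+2): 2 + j200 → |·| = √(2²+200²) = √40004 ≈ 200.01, ∠ = arctan(200/2) ≈ 89.43°
pole (s+15): 15 + j200 → |·| = √(15²+200²) = √40225 ≈ 200.56, ∠ = arctan(200/15) ≈ 85.71°
pole at origin: |s| = 200, ∠ = 90.00° (in denominator)
|T| = 1 · 40212 / 8.0228e+06 ≈ 0.0050122
Gain = 20 log₁₀(0.0050122) ≈ -46.00 dB
∠T = 172.86° − 265.14° = -92.28°

-46.0 dB, -92.3°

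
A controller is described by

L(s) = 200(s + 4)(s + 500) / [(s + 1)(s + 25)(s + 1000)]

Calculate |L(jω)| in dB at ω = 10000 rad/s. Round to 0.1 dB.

At s = jω = j10000:
zero (s+4): 4 + j10000 → |·| = √(4²+10000²) = √100000016 ≈ 10000, ∠ = arctan(10000/4) ≈ 89.98°
zero (s+500): 500 + j10000 → |·| = √(500²+10000²) = √100250000 ≈ 10012, ∠ = arctan(10000/500) ≈ 87.14°
pole (s+1): 1 + j10000 → |·| = √(1²+10000²) = √100000001 ≈ 10000, ∠ = arctan(10000/1) ≈ 89.99°
pole (s+25): 25 + j10000 → |·| = √(25²+10000²) = √100000625 ≈ 10000, ∠ = arctan(10000/25) ≈ 89.86°
pole (s+1000): 1000 + j10000 → |·| = √(1000²+10000²) = √101000000 ≈ 10050, ∠ = arctan(10000/1000) ≈ 84.29°
|L| = 200 · 1.0012e+08 / 1.005e+12 ≈ 0.019924
Gain = 20 log₁₀(0.019924) ≈ -34.01 dB

-34.0 dB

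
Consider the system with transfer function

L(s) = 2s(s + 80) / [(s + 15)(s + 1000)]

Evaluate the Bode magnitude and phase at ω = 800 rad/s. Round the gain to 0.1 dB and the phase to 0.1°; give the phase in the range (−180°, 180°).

At s = jω = j800:
zero (s+80): 80 + j800 → |·| = √(80²+800²) = √646400 ≈ 803.99, ∠ = arctan(800/80) ≈ 84.29°
zero at origin: s = j800 → |·| = 800, ∠ = 90.00°
pole (s+15): 15 + j800 → |·| = √(15²+800²) = √640225 ≈ 800.14, ∠ = arctan(800/15) ≈ 88.93°
pole (s+1000): 1000 + j800 → |·| = √(1000²+800²) = √1640000 ≈ 1280.6, ∠ = arctan(800/1000) ≈ 38.66°
|L| = 2 · 6.4319e+05 / 1.0247e+06 ≈ 1.2554
Gain = 20 log₁₀(1.2554) ≈ 1.98 dB
∠L = 174.29° − 127.59° = 46.70°

2.0 dB, 46.7°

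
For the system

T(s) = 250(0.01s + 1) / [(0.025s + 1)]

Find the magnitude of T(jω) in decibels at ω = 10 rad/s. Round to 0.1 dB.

47.7 dB

At ω = 10 rad/s:
zero (1 + j10·0.01) = 1 + j0.1 → |·| ≈ 1.005, ∠ ≈ 5.71°
pole (1 + j10·0.025) = 1 + j0.25 → |·| ≈ 1.0308, ∠ ≈ 14.04°
|T| = 250 · 1.005 / (1.0308) ≈ 243.74
Gain = 20 log₁₀(243.74) ≈ 47.74 dB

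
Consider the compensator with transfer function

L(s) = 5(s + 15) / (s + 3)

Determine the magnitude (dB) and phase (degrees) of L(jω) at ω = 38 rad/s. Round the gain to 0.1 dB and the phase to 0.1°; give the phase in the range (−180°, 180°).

14.6 dB, -17.0°

At s = jω = j38:
zero (s+15): 15 + j38 → |·| = √(15²+38²) = √1669 ≈ 40.853, ∠ = arctan(38/15) ≈ 68.46°
pole (s+3): 3 + j38 → |·| = √(3²+38²) = √1453 ≈ 38.118, ∠ = arctan(38/3) ≈ 85.49°
|L| = 5 · 40.853 / 38.118 ≈ 5.3588
Gain = 20 log₁₀(5.3588) ≈ 14.58 dB
∠L = 68.46° − 85.49° = -17.03°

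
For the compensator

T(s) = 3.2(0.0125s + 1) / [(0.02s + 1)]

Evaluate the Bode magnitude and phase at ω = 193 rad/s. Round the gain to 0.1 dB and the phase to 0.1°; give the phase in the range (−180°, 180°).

6.4 dB, -8.0°

At ω = 193 rad/s:
zero (1 + j193·0.0125) = 1 + j2.4125 → |·| ≈ 2.6115, ∠ ≈ 67.49°
pole (1 + j193·0.02) = 1 + j3.86 → |·| ≈ 3.9874, ∠ ≈ 75.48°
|T| = 3.2 · 2.6115 / (3.9874) ≈ 2.0958
Gain = 20 log₁₀(2.0958) ≈ 6.43 dB
∠T = (67.49°) − (75.48°) = -7.99°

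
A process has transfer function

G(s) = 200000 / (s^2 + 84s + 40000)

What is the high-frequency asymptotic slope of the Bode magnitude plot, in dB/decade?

Each pole contributes −20 dB/decade at high frequency; each zero contributes +20 dB/decade.
Net: 0 zero(s) − 2 pole(s) → -40 dB/decade.

-40 dB/decade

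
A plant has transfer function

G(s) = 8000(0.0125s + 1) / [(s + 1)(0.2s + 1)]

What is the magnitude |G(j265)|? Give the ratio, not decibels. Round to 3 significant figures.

1.97

At ω = 265 rad/s:
zero (1 + j265·0.0125) = 1 + j3.3125 → |·| ≈ 3.4602, ∠ ≈ 73.20°
pole (1 + j265·1) = 1 + j265 → |·| ≈ 265, ∠ ≈ 89.78°
pole (1 + j265·0.2) = 1 + j53 → |·| ≈ 53.009, ∠ ≈ 88.92°
|G| = 8000 · 3.4602 / (265 · 53.009) ≈ 1.9706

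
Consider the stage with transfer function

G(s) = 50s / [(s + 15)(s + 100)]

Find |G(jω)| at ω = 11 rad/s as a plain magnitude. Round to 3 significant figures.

0.294

At s = jω = j11:
zero at origin: s = j11 → |·| = 11, ∠ = 90.00°
pole (s+15): 15 + j11 → |·| = √(15²+11²) = √346 ≈ 18.601, ∠ = arctan(11/15) ≈ 36.25°
pole (s+100): 100 + j11 → |·| = √(100²+11²) = √10121 ≈ 100.6, ∠ = arctan(11/100) ≈ 6.28°
|G| = 50 · 11 / 1871.3 ≈ 0.29391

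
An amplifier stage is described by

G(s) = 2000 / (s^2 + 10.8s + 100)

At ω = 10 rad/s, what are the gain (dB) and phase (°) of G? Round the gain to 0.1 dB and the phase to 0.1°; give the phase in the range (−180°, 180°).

At s = jω = j10:
quadratic: (j10)² + 10.8·j10 + 100 = 0 + j108 → |·| ≈ 108, ∠ ≈ 90.00°
|G| = 2000 / 108 ≈ 18.519
Gain = 20 log₁₀(18.519) ≈ 25.35 dB
∠G = 0.00° − 90.00° = -90.00°

25.4 dB, -90.0°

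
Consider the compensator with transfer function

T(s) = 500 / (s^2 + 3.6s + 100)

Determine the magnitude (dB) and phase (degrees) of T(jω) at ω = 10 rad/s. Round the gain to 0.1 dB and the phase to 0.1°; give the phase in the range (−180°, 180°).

At s = jω = j10:
quadratic: (j10)² + 3.6·j10 + 100 = 0 + j36 → |·| ≈ 36, ∠ ≈ 90.00°
|T| = 500 / 36 ≈ 13.889
Gain = 20 log₁₀(13.889) ≈ 22.85 dB
∠T = 0.00° − 90.00° = -90.00°

22.9 dB, -90.0°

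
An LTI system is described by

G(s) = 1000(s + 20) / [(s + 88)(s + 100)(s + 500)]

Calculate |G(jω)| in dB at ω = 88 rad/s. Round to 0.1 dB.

-39.4 dB

At s = jω = j88:
zero (s+20): 20 + j88 → |·| = √(20²+88²) = √8144 ≈ 90.244, ∠ = arctan(88/20) ≈ 77.20°
pole (s+88): 88 + j88 → |·| = √(88²+88²) = √15488 ≈ 124.45, ∠ = arctan(88/88) ≈ 45.00°
pole (s+100): 100 + j88 → |·| = √(100²+88²) = √17744 ≈ 133.21, ∠ = arctan(88/100) ≈ 41.35°
pole (s+500): 500 + j88 → |·| = √(500²+88²) = √257744 ≈ 507.68, ∠ = arctan(88/500) ≈ 9.98°
|G| = 1000 · 90.244 / 8.4163e+06 ≈ 0.010723
Gain = 20 log₁₀(0.010723) ≈ -39.39 dB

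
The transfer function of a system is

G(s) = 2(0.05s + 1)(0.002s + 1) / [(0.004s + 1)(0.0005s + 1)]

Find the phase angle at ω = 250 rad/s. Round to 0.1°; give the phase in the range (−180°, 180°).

59.9°

At ω = 250 rad/s:
zero (1 + j250·0.05) = 1 + j12.5 → |·| ≈ 12.54, ∠ ≈ 85.43°
zero (1 + j250·0.002) = 1 + j0.5 → |·| ≈ 1.118, ∠ ≈ 26.57°
pole (1 + j250·0.004) = 1 + j1 → |·| ≈ 1.4142, ∠ ≈ 45.00°
pole (1 + j250·0.0005) = 1 + j0.125 → |·| ≈ 1.0078, ∠ ≈ 7.13°
∠G = (85.43° + 26.57°) − (45.00° + 7.13°) = 59.87°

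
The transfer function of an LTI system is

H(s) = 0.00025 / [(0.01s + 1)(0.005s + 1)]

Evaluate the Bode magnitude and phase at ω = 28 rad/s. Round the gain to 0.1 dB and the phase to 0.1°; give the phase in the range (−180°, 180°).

At ω = 28 rad/s:
pole (1 + j28·0.01) = 1 + j0.28 → |·| ≈ 1.0385, ∠ ≈ 15.64°
pole (1 + j28·0.005) = 1 + j0.14 → |·| ≈ 1.0098, ∠ ≈ 7.97°
|H| = 0.00025 · 1 / (1.0385 · 1.0098) ≈ 0.0002384
Gain = 20 log₁₀(0.0002384) ≈ -72.45 dB
∠H = (0°) − (15.64° + 7.97°) = -23.61°

-72.5 dB, -23.6°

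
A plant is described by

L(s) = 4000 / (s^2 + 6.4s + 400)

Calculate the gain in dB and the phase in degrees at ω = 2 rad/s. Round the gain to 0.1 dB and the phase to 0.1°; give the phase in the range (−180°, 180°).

At s = jω = j2:
quadratic: (j2)² + 6.4·j2 + 400 = 396 + j12.8 → |·| ≈ 396.21, ∠ ≈ 1.85°
|L| = 4000 / 396.21 ≈ 10.096
Gain = 20 log₁₀(10.096) ≈ 20.08 dB
∠L = 0.00° − 1.85° = -1.85°

20.1 dB, -1.9°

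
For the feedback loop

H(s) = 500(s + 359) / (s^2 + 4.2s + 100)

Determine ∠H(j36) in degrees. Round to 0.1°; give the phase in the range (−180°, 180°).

At s = jω = j36:
zero (s+359): 359 + j36 → |·| = √(359²+36²) = √130177 ≈ 360.8, ∠ = arctan(36/359) ≈ 5.73°
quadratic: (j36)² + 4.2·j36 + 100 = -1196 + j151.2 → |·| ≈ 1205.5, ∠ ≈ 172.79°
∠H = 5.73° − 172.79° = -167.06°

-167.1°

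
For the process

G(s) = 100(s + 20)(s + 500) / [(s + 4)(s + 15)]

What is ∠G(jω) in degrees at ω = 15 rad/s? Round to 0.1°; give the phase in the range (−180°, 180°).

At s = jω = j15:
zero (s+20): 20 + j15 → |·| = √(20²+15²) = √625 ≈ 25, ∠ = arctan(15/20) ≈ 36.87°
zero (s+500): 500 + j15 → |·| = √(500²+15²) = √250225 ≈ 500.22, ∠ = arctan(15/500) ≈ 1.72°
pole (s+4): 4 + j15 → |·| = √(4²+15²) = √241 ≈ 15.524, ∠ = arctan(15/4) ≈ 75.07°
pole (s+15): 15 + j15 → |·| = √(15²+15²) = √450 ≈ 21.213, ∠ = arctan(15/15) ≈ 45.00°
∠G = 38.59° − 120.07° = -81.48°

-81.5°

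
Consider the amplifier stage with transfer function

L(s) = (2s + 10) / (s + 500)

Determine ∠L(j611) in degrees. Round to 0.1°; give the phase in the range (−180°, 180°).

38.8°

Substitute s = j611:
Numerator: 2(j611) + 10 = 10 + j1222
Denominator: (j611) + 500 = 500 + j611
|N| = √(10² + 1222²) ≈ 1222, ∠N ≈ 89.53°
|D| = √(500² + 611²) ≈ 789.51, ∠D ≈ 50.71°
∠L = 89.53° − 50.71° = 38.82°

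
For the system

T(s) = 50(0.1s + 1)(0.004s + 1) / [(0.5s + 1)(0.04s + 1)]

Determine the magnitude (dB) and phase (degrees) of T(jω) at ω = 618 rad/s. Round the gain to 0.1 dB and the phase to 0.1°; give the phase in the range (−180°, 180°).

0.7 dB, -20.4°

At ω = 618 rad/s:
zero (1 + j618·0.1) = 1 + j61.8 → |·| ≈ 61.808, ∠ ≈ 89.07°
zero (1 + j618·0.004) = 1 + j2.472 → |·| ≈ 2.6666, ∠ ≈ 67.98°
pole (1 + j618·0.5) = 1 + j309 → |·| ≈ 309, ∠ ≈ 89.81°
pole (1 + j618·0.04) = 1 + j24.72 → |·| ≈ 24.74, ∠ ≈ 87.68°
|T| = 50 · 61.808 · 2.6666 / (309 · 24.74) ≈ 1.078
Gain = 20 log₁₀(1.078) ≈ 0.65 dB
∠T = (89.07° + 67.98°) − (89.81° + 87.68°) = -20.44°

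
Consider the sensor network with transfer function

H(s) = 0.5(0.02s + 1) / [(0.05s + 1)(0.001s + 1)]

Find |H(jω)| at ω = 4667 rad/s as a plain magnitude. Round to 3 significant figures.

0.0419

At ω = 4667 rad/s:
zero (1 + j4667·0.02) = 1 + j93.34 → |·| ≈ 93.345, ∠ ≈ 89.39°
pole (1 + j4667·0.05) = 1 + j233.35 → |·| ≈ 233.35, ∠ ≈ 89.75°
pole (1 + j4667·0.001) = 1 + j4.667 → |·| ≈ 4.7729, ∠ ≈ 77.91°
|H| = 0.5 · 93.345 / (233.35 · 4.7729) ≈ 0.041905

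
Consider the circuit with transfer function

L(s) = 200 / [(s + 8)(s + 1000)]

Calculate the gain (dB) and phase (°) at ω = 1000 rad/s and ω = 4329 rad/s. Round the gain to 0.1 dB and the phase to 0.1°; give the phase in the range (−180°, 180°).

ω = 1000: -77.0 dB, -134.5°; ω = 4329: -99.7 dB, -166.9°

At s = jω = j1000:
pole (s+8): 8 + j1000 → |·| = √(8²+1000²) = √1000064 ≈ 1000, ∠ = arctan(1000/8) ≈ 89.54°
pole (s+1000): 1000 + j1000 → |·| = √(1000²+1000²) = √2000000 ≈ 1414.2, ∠ = arctan(1000/1000) ≈ 45.00°
|L| = 200 / 1.4142e+06 ≈ 0.00014142
Gain = 20 log₁₀(0.00014142) ≈ -76.99 dB
∠L = 0.00° − 134.54° = -134.54°

At s = jω = j4329:
pole (s+8): 8 + j4329 → |·| = √(8²+4329²) = √18740305 ≈ 4329, ∠ = arctan(4329/8) ≈ 89.89°
pole (s+1000): 1000 + j4329 → |·| = √(1000²+4329²) = √19740241 ≈ 4443, ∠ = arctan(4329/1000) ≈ 76.99°
|L| = 200 / 1.9234e+07 ≈ 1.0398e-05
Gain = 20 log₁₀(1.0398e-05) ≈ -99.66 dB
∠L = 0.00° − 166.88° = -166.88°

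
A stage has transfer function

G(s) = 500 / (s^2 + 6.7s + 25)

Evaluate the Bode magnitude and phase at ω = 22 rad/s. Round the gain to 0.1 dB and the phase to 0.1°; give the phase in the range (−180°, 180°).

At s = jω = j22:
quadratic: (j22)² + 6.7·j22 + 25 = -459 + j147.4 → |·| ≈ 482.09, ∠ ≈ 162.20°
|G| = 500 / 482.09 ≈ 1.0372
Gain = 20 log₁₀(1.0372) ≈ 0.32 dB
∠G = 0.00° − 162.20° = -162.20°

0.3 dB, -162.2°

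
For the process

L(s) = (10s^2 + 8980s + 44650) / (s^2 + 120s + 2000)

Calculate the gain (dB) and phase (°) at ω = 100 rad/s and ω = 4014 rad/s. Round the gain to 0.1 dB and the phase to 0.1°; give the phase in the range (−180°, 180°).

ω = 100: 35.9 dB, -30.2°; ω = 4014: 20.2 dB, -10.9°

Substitute s = j100:
Numerator: 10(j100)^2 + 8980(j100) + 44650 = -55350 + j898000
Denominator: (j100)^2 + 120(j100) + 2000 = -8000 + j12000
|N| = √(55350² + 898000²) ≈ 8.997e+05, ∠N ≈ 93.53°
|D| = √(8000² + 12000²) ≈ 14422, ∠D ≈ 123.69°
|L| = 8.997e+05 / 14422 ≈ 62.384
Gain = 20 log₁₀(62.384) ≈ 35.90 dB
∠L = 93.53° − 123.69° = -30.16°

Substitute s = j4014:
Numerator: 10(j4014)^2 + 8980(j4014) + 44650 = -161077310 + j36045720
Denominator: (j4014)^2 + 120(j4014) + 2000 = -16110196 + j481680
|N| = √(161077310² + 36045720²) ≈ 1.6506e+08, ∠N ≈ 167.39°
|D| = √(16110196² + 481680²) ≈ 1.6117e+07, ∠D ≈ 178.29°
|L| = 1.6506e+08 / 1.6117e+07 ≈ 10.241
Gain = 20 log₁₀(10.241) ≈ 20.21 dB
∠L = 167.39° − 178.29° = -10.90°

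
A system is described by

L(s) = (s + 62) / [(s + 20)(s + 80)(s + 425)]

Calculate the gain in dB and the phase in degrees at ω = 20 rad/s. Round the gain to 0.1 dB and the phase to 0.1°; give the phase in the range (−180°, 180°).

At s = jω = j20:
zero (s+62): 62 + j20 → |·| = √(62²+20²) = √4244 ≈ 65.146, ∠ = arctan(20/62) ≈ 17.88°
pole (s+20): 20 + j20 → |·| = √(20²+20²) = √800 ≈ 28.284, ∠ = arctan(20/20) ≈ 45.00°
pole (s+80): 80 + j20 → |·| = √(80²+20²) = √6800 ≈ 82.462, ∠ = arctan(20/80) ≈ 14.04°
pole (s+425): 425 + j20 → |·| = √(425²+20²) = √181025 ≈ 425.47, ∠ = arctan(20/425) ≈ 2.69°
|L| = 1 · 65.146 / 9.9235e+05 ≈ 6.5648e-05
Gain = 20 log₁₀(6.5648e-05) ≈ -83.66 dB
∠L = 17.88° − 61.73° = -43.85°

-83.7 dB, -43.9°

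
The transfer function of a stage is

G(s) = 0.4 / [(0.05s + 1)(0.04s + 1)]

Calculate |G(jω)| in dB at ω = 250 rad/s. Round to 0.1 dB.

At ω = 250 rad/s:
pole (1 + j250·0.05) = 1 + j12.5 → |·| ≈ 12.54, ∠ ≈ 85.43°
pole (1 + j250·0.04) = 1 + j10 → |·| ≈ 10.05, ∠ ≈ 84.29°
|G| = 0.4 · 1 / (12.54 · 10.05) ≈ 0.0031739
Gain = 20 log₁₀(0.0031739) ≈ -49.97 dB

-50.0 dB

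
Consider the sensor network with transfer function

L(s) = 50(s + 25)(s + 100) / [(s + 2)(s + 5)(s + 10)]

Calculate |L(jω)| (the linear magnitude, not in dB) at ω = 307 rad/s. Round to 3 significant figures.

At s = jω = j307:
zero (s+25): 25 + j307 → |·| = √(25²+307²) = √94874 ≈ 308.02, ∠ = arctan(307/25) ≈ 85.34°
zero (s+100): 100 + j307 → |·| = √(100²+307²) = √104249 ≈ 322.88, ∠ = arctan(307/100) ≈ 71.96°
pole (s+2): 2 + j307 → |·| = √(2²+307²) = √94253 ≈ 307.01, ∠ = arctan(307/2) ≈ 89.63°
pole (s+5): 5 + j307 → |·| = √(5²+307²) = √94274 ≈ 307.04, ∠ = arctan(307/5) ≈ 89.07°
pole (s+10): 10 + j307 → |·| = √(10²+307²) = √94349 ≈ 307.16, ∠ = arctan(307/10) ≈ 88.13°
|L| = 50 · 99453 / 2.8954e+07 ≈ 0.17174

0.172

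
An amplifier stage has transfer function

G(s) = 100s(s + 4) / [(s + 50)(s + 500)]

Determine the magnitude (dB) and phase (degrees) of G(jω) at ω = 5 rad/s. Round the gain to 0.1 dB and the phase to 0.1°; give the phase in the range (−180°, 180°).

At s = jω = j5:
zero (s+4): 4 + j5 → |·| = √(4²+5²) = √41 ≈ 6.4031, ∠ = arctan(5/4) ≈ 51.34°
zero at origin: s = j5 → |·| = 5, ∠ = 90.00°
pole (s+50): 50 + j5 → |·| = √(50²+5²) = √2525 ≈ 50.249, ∠ = arctan(5/50) ≈ 5.71°
pole (s+500): 500 + j5 → |·| = √(500²+5²) = √250025 ≈ 500.02, ∠ = arctan(5/500) ≈ 0.57°
|G| = 100 · 32.016 / 25126 ≈ 0.12742
Gain = 20 log₁₀(0.12742) ≈ -17.90 dB
∠G = 141.34° − 6.28° = 135.06°

-17.9 dB, 135.1°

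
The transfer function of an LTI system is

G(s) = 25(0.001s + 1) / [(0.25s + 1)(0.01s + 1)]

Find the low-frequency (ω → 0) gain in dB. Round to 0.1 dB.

G(0) = 25 · 1 / 1 = 25
20 log₁₀(25) ≈ 27.96 dB

28.0 dB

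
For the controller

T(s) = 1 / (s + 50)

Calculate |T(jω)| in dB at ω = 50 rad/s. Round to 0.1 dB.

-37.0 dB

At s = jω = j50:
pole (s+50): 50 + j50 → |·| = √(50²+50²) = √5000 ≈ 70.711, ∠ = arctan(50/50) ≈ 45.00°
|T| = 1 / 70.711 ≈ 0.014142
Gain = 20 log₁₀(0.014142) ≈ -36.99 dB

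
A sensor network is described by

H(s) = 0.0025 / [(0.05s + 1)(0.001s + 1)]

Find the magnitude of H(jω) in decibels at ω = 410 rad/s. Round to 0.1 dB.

At ω = 410 rad/s:
pole (1 + j410·0.05) = 1 + j20.5 → |·| ≈ 20.524, ∠ ≈ 87.21°
pole (1 + j410·0.001) = 1 + j0.41 → |·| ≈ 1.0808, ∠ ≈ 22.29°
|H| = 0.0025 · 1 / (20.524 · 1.0808) ≈ 0.0001127
Gain = 20 log₁₀(0.0001127) ≈ -78.96 dB

-79.0 dB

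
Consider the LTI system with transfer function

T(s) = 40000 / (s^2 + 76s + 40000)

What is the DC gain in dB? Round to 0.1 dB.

0.0 dB

T(0) = 40000 / 40000 = 1
20 log₁₀(1) ≈ 0.00 dB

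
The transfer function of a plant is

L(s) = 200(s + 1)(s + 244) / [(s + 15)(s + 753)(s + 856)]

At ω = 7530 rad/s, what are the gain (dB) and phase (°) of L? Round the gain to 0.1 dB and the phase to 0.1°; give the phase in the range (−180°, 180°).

At s = jω = j7530:
zero (s+1): 1 + j7530 → |·| = √(1²+7530²) = √56700901 ≈ 7530, ∠ = arctan(7530/1) ≈ 89.99°
zero (s+244): 244 + j7530 → |·| = √(244²+7530²) = √56760436 ≈ 7534, ∠ = arctan(7530/244) ≈ 88.14°
pole (s+15): 15 + j7530 → |·| = √(15²+7530²) = √56701125 ≈ 7530, ∠ = arctan(7530/15) ≈ 89.89°
pole (s+753): 753 + j7530 → |·| = √(753²+7530²) = √57267909 ≈ 7567.6, ∠ = arctan(7530/753) ≈ 84.29°
pole (s+856): 856 + j7530 → |·| = √(856²+7530²) = √57433636 ≈ 7578.5, ∠ = arctan(7530/856) ≈ 83.51°
|L| = 200 · 5.6731e+07 / 4.3185e+11 ≈ 0.026273
Gain = 20 log₁₀(0.026273) ≈ -31.61 dB
∠L = 178.13° − 257.69° = -79.56°

-31.6 dB, -79.6°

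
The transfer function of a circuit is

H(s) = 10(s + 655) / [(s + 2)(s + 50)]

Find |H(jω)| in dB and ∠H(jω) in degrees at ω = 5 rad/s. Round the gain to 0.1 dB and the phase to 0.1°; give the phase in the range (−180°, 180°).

At s = jω = j5:
zero (s+655): 655 + j5 → |·| = √(655²+5²) = √429050 ≈ 655.02, ∠ = arctan(5/655) ≈ 0.44°
pole (s+2): 2 + j5 → |·| = √(2²+5²) = √29 ≈ 5.3852, ∠ = arctan(5/2) ≈ 68.20°
pole (s+50): 50 + j5 → |·| = √(50²+5²) = √2525 ≈ 50.249, ∠ = arctan(5/50) ≈ 5.71°
|H| = 10 · 655.02 / 270.6 ≈ 24.206
Gain = 20 log₁₀(24.206) ≈ 27.68 dB
∠H = 0.44° − 73.91° = -73.47°

27.7 dB, -73.5°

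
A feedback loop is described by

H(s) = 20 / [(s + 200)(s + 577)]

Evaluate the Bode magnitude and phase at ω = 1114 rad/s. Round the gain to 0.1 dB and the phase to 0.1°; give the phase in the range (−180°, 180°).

-97.0 dB, -142.4°

At s = jω = j1114:
pole (s+200): 200 + j1114 → |·| = √(200²+1114²) = √1280996 ≈ 1131.8, ∠ = arctan(1114/200) ≈ 79.82°
pole (s+577): 577 + j1114 → |·| = √(577²+1114²) = √1573925 ≈ 1254.6, ∠ = arctan(1114/577) ≈ 62.62°
|H| = 20 / 1.42e+06 ≈ 1.4085e-05
Gain = 20 log₁₀(1.4085e-05) ≈ -97.02 dB
∠H = 0.00° − 142.44° = -142.44°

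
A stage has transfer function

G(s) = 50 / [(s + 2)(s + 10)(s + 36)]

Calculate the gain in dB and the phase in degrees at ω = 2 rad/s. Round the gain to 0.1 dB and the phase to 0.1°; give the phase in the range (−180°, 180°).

-26.4 dB, -59.5°

At s = jω = j2:
pole (s+2): 2 + j2 → |·| = √(2²+2²) = √8 ≈ 2.8284, ∠ = arctan(2/2) ≈ 45.00°
pole (s+10): 10 + j2 → |·| = √(10²+2²) = √104 ≈ 10.198, ∠ = arctan(2/10) ≈ 11.31°
pole (s+36): 36 + j2 → |·| = √(36²+2²) = √1300 ≈ 36.056, ∠ = arctan(2/36) ≈ 3.18°
|G| = 50 / 1040 ≈ 0.048077
Gain = 20 log₁₀(0.048077) ≈ -26.36 dB
∠G = 0.00° − 59.49° = -59.49°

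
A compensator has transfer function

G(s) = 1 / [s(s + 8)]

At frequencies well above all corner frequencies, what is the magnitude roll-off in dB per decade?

-40 dB/decade

Each pole contributes −20 dB/decade at high frequency; each zero contributes +20 dB/decade.
Net: 0 zero(s) − 2 pole(s) → -40 dB/decade.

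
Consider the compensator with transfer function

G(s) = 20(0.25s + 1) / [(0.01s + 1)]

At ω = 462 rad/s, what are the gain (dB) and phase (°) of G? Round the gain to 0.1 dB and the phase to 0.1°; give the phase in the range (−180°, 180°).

53.8 dB, 11.7°

At ω = 462 rad/s:
zero (1 + j462·0.25) = 1 + j115.5 → |·| ≈ 115.5, ∠ ≈ 89.50°
pole (1 + j462·0.01) = 1 + j4.62 → |·| ≈ 4.727, ∠ ≈ 77.79°
|G| = 20 · 115.5 / (4.727) ≈ 488.68
Gain = 20 log₁₀(488.68) ≈ 53.78 dB
∠G = (89.50°) − (77.79°) = 11.71°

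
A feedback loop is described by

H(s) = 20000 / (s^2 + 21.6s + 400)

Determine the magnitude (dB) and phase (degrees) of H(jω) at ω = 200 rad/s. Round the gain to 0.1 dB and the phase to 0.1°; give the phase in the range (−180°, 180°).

At s = jω = j200:
quadratic: (j200)² + 21.6·j200 + 400 = -39600 + j4320 → |·| ≈ 39835, ∠ ≈ 173.77°
|H| = 20000 / 39835 ≈ 0.50207
Gain = 20 log₁₀(0.50207) ≈ -5.98 dB
∠H = 0.00° − 173.77° = -173.77°

-6.0 dB, -173.8°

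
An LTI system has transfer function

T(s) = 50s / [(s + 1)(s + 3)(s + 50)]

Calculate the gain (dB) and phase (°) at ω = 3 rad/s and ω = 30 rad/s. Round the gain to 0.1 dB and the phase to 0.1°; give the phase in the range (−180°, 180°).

ω = 3: -13.0 dB, -30.0°; ω = 30: -30.9 dB, -113.3°

At s = jω = j3:
zero at origin: s = j3 → |·| = 3, ∠ = 90.00°
pole (s+1): 1 + j3 → |·| = √(1²+3²) = √10 ≈ 3.1623, ∠ = arctan(3/1) ≈ 71.57°
pole (s+3): 3 + j3 → |·| = √(3²+3²) = √18 ≈ 4.2426, ∠ = arctan(3/3) ≈ 45.00°
pole (s+50): 50 + j3 → |·| = √(50²+3²) = √2509 ≈ 50.09, ∠ = arctan(3/50) ≈ 3.43°
|T| = 50 · 3 / 672.03 ≈ 0.2232
Gain = 20 log₁₀(0.2232) ≈ -13.03 dB
∠T = 90.00° − 120.00° = -30.00°

At s = jω = j30:
zero at origin: s = j30 → |·| = 30, ∠ = 90.00°
pole (s+1): 1 + j30 → |·| = √(1²+30²) = √901 ≈ 30.017, ∠ = arctan(30/1) ≈ 88.09°
pole (s+3): 3 + j30 → |·| = √(3²+30²) = √909 ≈ 30.15, ∠ = arctan(30/3) ≈ 84.29°
pole (s+50): 50 + j30 → |·| = √(50²+30²) = √3400 ≈ 58.31, ∠ = arctan(30/50) ≈ 30.96°
|T| = 50 · 30 / 52771 ≈ 0.028425
Gain = 20 log₁₀(0.028425) ≈ -30.93 dB
∠T = 90.00° − 203.34° = -113.34°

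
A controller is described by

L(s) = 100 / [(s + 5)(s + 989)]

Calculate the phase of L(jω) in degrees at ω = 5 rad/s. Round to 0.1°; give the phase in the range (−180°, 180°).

At s = jω = j5:
pole (s+5): 5 + j5 → |·| = √(5²+5²) = √50 ≈ 7.0711, ∠ = arctan(5/5) ≈ 45.00°
pole (s+989): 989 + j5 → |·| = √(989²+5²) = √978146 ≈ 989.01, ∠ = arctan(5/989) ≈ 0.29°
∠L = 0.00° − 45.29° = -45.29°

-45.3°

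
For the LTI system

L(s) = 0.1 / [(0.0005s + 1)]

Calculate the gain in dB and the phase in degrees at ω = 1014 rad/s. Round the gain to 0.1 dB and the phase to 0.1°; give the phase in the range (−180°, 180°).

-21.0 dB, -26.9°

At ω = 1014 rad/s:
pole (1 + j1014·0.0005) = 1 + j0.507 → |·| ≈ 1.1212, ∠ ≈ 26.89°
|L| = 0.1 · 1 / (1.1212) ≈ 0.08919
Gain = 20 log₁₀(0.08919) ≈ -20.99 dB
∠L = (0°) − (26.89°) = -26.89°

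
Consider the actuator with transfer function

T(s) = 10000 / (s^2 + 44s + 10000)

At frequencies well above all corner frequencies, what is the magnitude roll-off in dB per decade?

-40 dB/decade

Each pole contributes −20 dB/decade at high frequency; each zero contributes +20 dB/decade.
Net: 0 zero(s) − 2 pole(s) → -40 dB/decade.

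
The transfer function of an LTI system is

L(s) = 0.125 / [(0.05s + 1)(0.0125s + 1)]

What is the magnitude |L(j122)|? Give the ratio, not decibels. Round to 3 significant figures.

0.0111

At ω = 122 rad/s:
pole (1 + j122·0.05) = 1 + j6.1 → |·| ≈ 6.1814, ∠ ≈ 80.69°
pole (1 + j122·0.0125) = 1 + j1.525 → |·| ≈ 1.8236, ∠ ≈ 56.75°
|L| = 0.125 · 1 / (6.1814 · 1.8236) ≈ 0.011089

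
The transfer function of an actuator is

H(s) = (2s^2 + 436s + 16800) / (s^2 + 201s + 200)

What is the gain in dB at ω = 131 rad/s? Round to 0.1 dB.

5.6 dB

Substitute s = j131:
Numerator: 2(j131)^2 + 436(j131) + 16800 = -17522 + j57116
Denominator: (j131)^2 + 201(j131) + 200 = -16961 + j26331
|N| = √(17522² + 57116²) ≈ 59743, ∠N ≈ 107.05°
|D| = √(16961² + 26331²) ≈ 31321, ∠D ≈ 122.79°
|H| = 59743 / 31321 ≈ 1.9074
Gain = 20 log₁₀(1.9074) ≈ 5.61 dB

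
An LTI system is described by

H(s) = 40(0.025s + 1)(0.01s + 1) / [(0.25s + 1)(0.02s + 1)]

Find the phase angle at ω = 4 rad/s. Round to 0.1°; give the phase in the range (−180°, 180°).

-41.6°

At ω = 4 rad/s:
zero (1 + j4·0.025) = 1 + j0.1 → |·| ≈ 1.005, ∠ ≈ 5.71°
zero (1 + j4·0.01) = 1 + j0.04 → |·| ≈ 1.0008, ∠ ≈ 2.29°
pole (1 + j4·0.25) = 1 + j1 → |·| ≈ 1.4142, ∠ ≈ 45.00°
pole (1 + j4·0.02) = 1 + j0.08 → |·| ≈ 1.0032, ∠ ≈ 4.57°
∠H = (5.71° + 2.29°) − (45.00° + 4.57°) = -41.57°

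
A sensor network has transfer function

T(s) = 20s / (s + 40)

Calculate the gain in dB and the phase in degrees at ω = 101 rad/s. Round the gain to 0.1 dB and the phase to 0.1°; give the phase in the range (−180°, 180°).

At s = jω = j101:
zero at origin: s = j101 → |·| = 101, ∠ = 90.00°
pole (s+40): 40 + j101 → |·| = √(40²+101²) = √11801 ≈ 108.63, ∠ = arctan(101/40) ≈ 68.39°
|T| = 20 · 101 / 108.63 ≈ 18.595
Gain = 20 log₁₀(18.595) ≈ 25.39 dB
∠T = 90.00° − 68.39° = 21.61°

25.4 dB, 21.6°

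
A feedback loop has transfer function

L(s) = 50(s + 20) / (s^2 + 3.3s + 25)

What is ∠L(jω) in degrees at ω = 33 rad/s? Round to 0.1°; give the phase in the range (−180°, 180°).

-115.4°

At s = jω = j33:
zero (s+20): 20 + j33 → |·| = √(20²+33²) = √1489 ≈ 38.588, ∠ = arctan(33/20) ≈ 58.78°
quadratic: (j33)² + 3.3·j33 + 25 = -1064 + j108.9 → |·| ≈ 1069.6, ∠ ≈ 174.16°
∠L = 58.78° − 174.16° = -115.38°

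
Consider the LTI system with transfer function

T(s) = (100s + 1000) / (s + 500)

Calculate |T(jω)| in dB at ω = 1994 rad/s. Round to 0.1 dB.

Substitute s = j1994:
Numerator: 100(j1994) + 1000 = 1000 + j199400
Denominator: (j1994) + 500 = 500 + j1994
|N| = √(1000² + 199400²) ≈ 1.994e+05, ∠N ≈ 89.71°
|D| = √(500² + 1994²) ≈ 2055.7, ∠D ≈ 75.92°
|T| = 1.994e+05 / 2055.7 ≈ 96.999
Gain = 20 log₁₀(96.999) ≈ 39.74 dB

39.7 dB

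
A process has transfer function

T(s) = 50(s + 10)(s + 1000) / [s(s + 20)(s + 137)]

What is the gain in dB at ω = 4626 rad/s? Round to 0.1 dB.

At s = jω = j4626:
zero (s+10): 10 + j4626 → |·| = √(10²+4626²) = √21399976 ≈ 4626, ∠ = arctan(4626/10) ≈ 89.88°
zero (s+1000): 1000 + j4626 → |·| = √(1000²+4626²) = √22399876 ≈ 4732.9, ∠ = arctan(4626/1000) ≈ 77.80°
pole (s+20): 20 + j4626 → |·| = √(20²+4626²) = √21400276 ≈ 4626, ∠ = arctan(4626/20) ≈ 89.75°
pole (s+137): 137 + j4626 → |·| = √(137²+4626²) = √21418645 ≈ 4628, ∠ = arctan(4626/137) ≈ 88.30°
pole at origin: |s| = 4626, ∠ = 90.00° (in denominator)
|T| = 50 · 2.1894e+07 / 9.9039e+10 ≈ 0.011053
Gain = 20 log₁₀(0.011053) ≈ -39.13 dB

-39.1 dB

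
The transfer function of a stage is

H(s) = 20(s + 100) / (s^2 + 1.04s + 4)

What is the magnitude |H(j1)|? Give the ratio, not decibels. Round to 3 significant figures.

At s = jω = j1:
zero (s+100): 100 + j1 → |·| = √(100²+1²) = √10001 ≈ 100, ∠ = arctan(1/100) ≈ 0.57°
quadratic: (j1)² + 1.04·j1 + 4 = 3 + j1.04 → |·| ≈ 3.1752, ∠ ≈ 19.12°
|H| = 20 · 100 / 3.1752 ≈ 629.88

630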